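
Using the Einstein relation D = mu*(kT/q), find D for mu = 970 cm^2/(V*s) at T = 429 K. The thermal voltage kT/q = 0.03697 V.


Step 1: D = mu * (kT/q)
Step 2: D = 970 * 0.03697
Step 3: D = 35.86 cm^2/s

35.86


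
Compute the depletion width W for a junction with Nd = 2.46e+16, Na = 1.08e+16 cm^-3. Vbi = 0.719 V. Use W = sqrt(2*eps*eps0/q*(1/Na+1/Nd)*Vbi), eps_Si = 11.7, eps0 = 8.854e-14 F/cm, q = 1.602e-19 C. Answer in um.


Step 1: 1/Na + 1/Nd = 1/1.08e+16 + 1/2.46e+16 = 1.33243e-16
Step 2: 2*eps*eps0/q = 2*11.7*8.854e-14/1.602e-19 = 1.293281e+07
Step 3: W^2 = 1.293281e+07 * 1.33243e-16 * 0.719 = 1.23899e-09
Step 4: W = sqrt(1.23899e-09) = 3.520e-05 cm = 0.352 um

0.352


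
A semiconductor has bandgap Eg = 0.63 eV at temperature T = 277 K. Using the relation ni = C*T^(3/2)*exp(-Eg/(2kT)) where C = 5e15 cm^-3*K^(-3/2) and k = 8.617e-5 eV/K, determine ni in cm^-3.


Step 1: Compute kT = 8.617e-5 * 277 = 0.02386909 eV
Step 2: Exponent = -Eg/(2kT) = -0.63/(2*0.02386909) = -13.19698
Step 3: T^(3/2) = 277^1.5 = 4610.20
Step 4: ni = 5e15 * 4610.20 * exp(-13.19698) = 4.28e+13 cm^-3

4.28e+13


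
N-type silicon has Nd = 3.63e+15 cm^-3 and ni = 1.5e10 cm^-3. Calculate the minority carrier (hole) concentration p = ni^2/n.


Step 1: Since Nd >> ni, n ≈ Nd = 3.63e+15 cm^-3
Step 2: p = ni^2 / n = (1.5e10)^2 / 3.63e+15
Step 3: p = 2.25e20 / 3.63e+15 = 6.20e+04 cm^-3

6.20e+04


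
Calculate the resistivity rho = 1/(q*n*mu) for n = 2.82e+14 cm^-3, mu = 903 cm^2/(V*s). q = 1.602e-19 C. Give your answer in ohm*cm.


Step 1: sigma = q * n * mu = 1.602e-19 * 2.82e+14 * 903 = 4.07943e-02 S/cm
Step 2: rho = 1 / sigma = 1 / 4.07943e-02 = 24.51 ohm*cm

24.51


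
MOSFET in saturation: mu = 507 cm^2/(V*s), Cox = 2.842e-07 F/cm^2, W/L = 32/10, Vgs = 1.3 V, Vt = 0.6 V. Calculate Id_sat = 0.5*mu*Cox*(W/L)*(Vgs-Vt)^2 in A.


Step 1: Overdrive voltage Vov = Vgs - Vt = 1.3 - 0.6 = 0.7 V
Step 2: W/L = 32/10 = 3.2
Step 3: Id = 0.5 * 507 * 2.842e-07 * 3.2 * 0.7^2
Step 4: Id = 1.13e-04 A

1.13e-04


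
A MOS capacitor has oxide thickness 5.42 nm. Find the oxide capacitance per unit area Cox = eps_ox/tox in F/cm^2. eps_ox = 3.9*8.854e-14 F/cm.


Step 1: eps_ox = 3.9 * 8.854e-14 = 3.45306e-13 F/cm
Step 2: tox in cm = 5.42 nm * 1e-7 = 5.4200e-07 cm
Step 3: Cox = 3.45306e-13 / 5.4200e-07 = 6.37e-07 F/cm^2

6.37e-07


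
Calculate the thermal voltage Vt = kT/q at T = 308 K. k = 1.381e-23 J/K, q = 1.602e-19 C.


Step 1: kT = 1.381e-23 * 308 = 4.25348e-21 J
Step 2: Vt = kT/q = 4.25348e-21 / 1.602e-19
Step 3: Vt = 0.02655 V

0.02655


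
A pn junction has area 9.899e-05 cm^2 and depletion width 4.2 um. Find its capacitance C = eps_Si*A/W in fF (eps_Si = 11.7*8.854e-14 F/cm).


Step 1: eps_Si = 11.7 * 8.854e-14 = 1.035918e-12 F/cm
Step 2: W in cm = 4.2 * 1e-4 = 4.20e-04 cm
Step 3: C = 1.035918e-12 * 9.899e-05 / 4.20e-04 = 2.441560e-13 F
Step 4: C = 244.16 fF

244.16


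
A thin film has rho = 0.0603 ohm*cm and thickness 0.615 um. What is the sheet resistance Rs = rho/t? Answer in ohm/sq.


Step 1: Convert thickness to cm: t = 0.615 um = 6.1500e-05 cm
Step 2: Rs = rho / t = 0.0603 / 6.1500e-05
Step 3: Rs = 980.5 ohm/sq

980.5


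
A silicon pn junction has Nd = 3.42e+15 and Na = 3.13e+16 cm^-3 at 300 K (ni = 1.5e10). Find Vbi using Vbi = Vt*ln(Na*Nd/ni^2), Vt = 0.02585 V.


Step 1: Compute Na*Nd/ni^2 = 3.13e+16 * 3.42e+15 / (1.5e10)^2 = 4.7576e+11
Step 2: ln(4.7576e+11) = 26.8882
Step 3: Vbi = 0.02585 * 26.8882 = 0.695 V

0.695


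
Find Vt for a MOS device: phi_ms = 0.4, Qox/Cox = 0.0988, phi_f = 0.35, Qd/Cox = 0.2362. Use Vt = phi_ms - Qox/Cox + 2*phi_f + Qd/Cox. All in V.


Step 1: Vt = phi_ms - Qox/Cox + 2*phi_f + Qd/Cox
Step 2: Vt = 0.4 - 0.0988 + 2*0.35 + 0.2362
Step 3: Vt = 0.4 - 0.0988 + 0.7 + 0.2362
Step 4: Vt = 1.2374 V

1.2374


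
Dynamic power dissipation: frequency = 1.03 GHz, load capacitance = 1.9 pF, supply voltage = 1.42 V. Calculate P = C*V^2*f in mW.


Step 1: V^2 = 1.42^2 = 2.0164 V^2
Step 2: P = C*V^2*f = 1.9e-12 F * 2.0164 * 1.03e9 Hz
Step 3: P = 3.9460948e-03 W
Step 4: P = 3.946 mW

3.946


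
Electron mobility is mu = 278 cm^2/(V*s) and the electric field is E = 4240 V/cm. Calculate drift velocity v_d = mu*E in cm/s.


Step 1: v_d = mu * E
Step 2: v_d = 278 * 4240 = 1178720
Step 3: v_d = 1.18e+06 cm/s

1.18e+06


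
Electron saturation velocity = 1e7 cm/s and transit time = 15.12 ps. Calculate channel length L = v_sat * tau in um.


Step 1: tau in seconds = 15.12 ps * 1e-12 = 1.5120e-11 s
Step 2: L = v_sat * tau = 1e7 * 1.5120e-11 = 1.5120e-04 cm
Step 3: L in um = 1.5120e-04 * 1e4 = 1.512 um

1.512


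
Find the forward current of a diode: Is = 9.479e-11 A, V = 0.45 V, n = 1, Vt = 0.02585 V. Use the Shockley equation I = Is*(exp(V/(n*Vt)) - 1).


Step 1: V/(n*Vt) = 0.45/(1*0.02585) = 17.4081
Step 2: exp(17.4081) = 3.6328e+07
Step 3: I = 9.479e-11 * (3.6328e+07 - 1) = 3.44e-03 A

3.44e-03


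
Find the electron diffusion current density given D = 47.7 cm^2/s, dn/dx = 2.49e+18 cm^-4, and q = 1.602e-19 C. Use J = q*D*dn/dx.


Step 1: J = q * D * (dn/dx)
Step 2: J = 1.602e-19 * 47.7 * 2.49e+18
Step 3: J = 1.90e+01 A/cm^2

1.90e+01


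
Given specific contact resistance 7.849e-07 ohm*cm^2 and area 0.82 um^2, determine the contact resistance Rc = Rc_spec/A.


Step 1: Convert area to cm^2: 0.82 um^2 = 8.2000e-09 cm^2
Step 2: Rc = Rc_spec / A = 7.849e-07 / 8.2000e-09
Step 3: Rc = 9.57e+01 ohms

9.57e+01


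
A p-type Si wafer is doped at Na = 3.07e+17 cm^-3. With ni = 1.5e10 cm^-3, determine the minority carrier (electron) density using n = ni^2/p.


Step 1: Majority hole concentration p ≈ Na = 3.07e+17 cm^-3
Step 2: n = ni^2 / Na = (1.5e10)^2 / 3.07e+17
Step 3: n = 7.33e+02 cm^-3

7.33e+02


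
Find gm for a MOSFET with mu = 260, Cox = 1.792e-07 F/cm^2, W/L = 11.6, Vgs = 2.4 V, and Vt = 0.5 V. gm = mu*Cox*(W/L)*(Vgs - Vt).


Step 1: Vov = Vgs - Vt = 2.4 - 0.5 = 1.9 V
Step 2: gm = mu * Cox * (W/L) * Vov
Step 3: gm = 260 * 1.792e-07 * 11.6 * 1.9 = 1.03e-03 S

1.03e-03


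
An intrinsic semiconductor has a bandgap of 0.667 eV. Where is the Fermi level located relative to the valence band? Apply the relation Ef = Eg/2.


Step 1: For an intrinsic semiconductor, the Fermi level sits at midgap.
Step 2: Ef = Eg / 2 = 0.667 / 2 = 0.3335 eV

0.3335


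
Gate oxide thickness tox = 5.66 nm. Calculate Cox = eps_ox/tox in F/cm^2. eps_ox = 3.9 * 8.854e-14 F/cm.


Step 1: eps_ox = 3.9 * 8.854e-14 = 3.45306e-13 F/cm
Step 2: tox in cm = 5.66 nm * 1e-7 = 5.6600e-07 cm
Step 3: Cox = 3.45306e-13 / 5.6600e-07 = 6.10e-07 F/cm^2

6.10e-07


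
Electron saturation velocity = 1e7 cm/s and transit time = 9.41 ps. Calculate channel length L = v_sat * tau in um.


Step 1: tau in seconds = 9.41 ps * 1e-12 = 9.4100e-12 s
Step 2: L = v_sat * tau = 1e7 * 9.4100e-12 = 9.4100e-05 cm
Step 3: L in um = 9.4100e-05 * 1e4 = 0.941 um

0.941


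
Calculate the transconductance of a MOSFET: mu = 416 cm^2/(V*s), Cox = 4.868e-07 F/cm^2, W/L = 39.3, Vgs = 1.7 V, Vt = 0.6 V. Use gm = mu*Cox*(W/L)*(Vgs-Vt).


Step 1: Vov = Vgs - Vt = 1.7 - 0.6 = 1.1 V
Step 2: gm = mu * Cox * (W/L) * Vov
Step 3: gm = 416 * 4.868e-07 * 39.3 * 1.1 = 8.75e-03 S

8.75e-03


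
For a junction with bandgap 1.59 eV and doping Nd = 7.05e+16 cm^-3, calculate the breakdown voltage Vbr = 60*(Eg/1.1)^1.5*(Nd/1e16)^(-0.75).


Step 1: Eg/1.1 = 1.59/1.1 = 1.445455
Step 2: (Eg/1.1)^1.5 = 1.445455^1.5 = 1.737828
Step 3: (Nd/1e16)^(-0.75) = (7.05)^(-0.75) = 0.231131
Step 4: Vbr = 60 * 1.737828 * 0.231131 = 24.1 V

24.1


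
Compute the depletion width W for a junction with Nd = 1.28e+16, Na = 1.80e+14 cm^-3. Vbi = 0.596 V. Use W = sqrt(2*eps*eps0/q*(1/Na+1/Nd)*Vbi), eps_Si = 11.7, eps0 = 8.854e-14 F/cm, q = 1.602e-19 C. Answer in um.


Step 1: 1/Na + 1/Nd = 1/1.80e+14 + 1/1.28e+16 = 5.63368e-15
Step 2: 2*eps*eps0/q = 2*11.7*8.854e-14/1.602e-19 = 1.293281e+07
Step 3: W^2 = 1.293281e+07 * 5.63368e-15 * 0.596 = 4.34242e-08
Step 4: W = sqrt(4.34242e-08) = 2.084e-04 cm = 2.084 um

2.084


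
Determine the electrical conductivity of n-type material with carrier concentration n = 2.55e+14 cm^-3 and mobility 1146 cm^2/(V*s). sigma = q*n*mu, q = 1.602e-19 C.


Step 1: sigma = q * n * mu
Step 2: sigma = 1.602e-19 * 2.55e+14 * 1146
Step 3: sigma = 4.682e-02 S/cm

4.682e-02


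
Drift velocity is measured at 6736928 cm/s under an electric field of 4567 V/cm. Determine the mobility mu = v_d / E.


Step 1: mu = v_d / E
Step 2: mu = 6736928 / 4567
Step 3: mu = 1475.13 cm^2/(V*s)

1475.13


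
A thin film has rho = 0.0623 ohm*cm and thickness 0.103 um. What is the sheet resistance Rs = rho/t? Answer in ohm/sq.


Step 1: Convert thickness to cm: t = 0.103 um = 1.0300e-05 cm
Step 2: Rs = rho / t = 0.0623 / 1.0300e-05
Step 3: Rs = 6048.5 ohm/sq

6048.5


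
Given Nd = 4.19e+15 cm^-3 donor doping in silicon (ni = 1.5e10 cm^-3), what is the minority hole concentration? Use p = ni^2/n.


Step 1: Since Nd >> ni, n ≈ Nd = 4.19e+15 cm^-3
Step 2: p = ni^2 / n = (1.5e10)^2 / 4.19e+15
Step 3: p = 2.25e20 / 4.19e+15 = 5.37e+04 cm^-3

5.37e+04


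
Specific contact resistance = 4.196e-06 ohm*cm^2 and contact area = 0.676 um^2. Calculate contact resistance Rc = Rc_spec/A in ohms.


Step 1: Convert area to cm^2: 0.676 um^2 = 6.7600e-09 cm^2
Step 2: Rc = Rc_spec / A = 4.196e-06 / 6.7600e-09
Step 3: Rc = 6.21e+02 ohms

6.21e+02


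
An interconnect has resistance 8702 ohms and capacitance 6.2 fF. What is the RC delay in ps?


Step 1: tau = R * C
Step 2: tau = 8702 * 6.2 fF = 8702 * 6.2e-15 F
Step 3: tau = 5.39524e-11 s = 53.9524 ps

53.9524


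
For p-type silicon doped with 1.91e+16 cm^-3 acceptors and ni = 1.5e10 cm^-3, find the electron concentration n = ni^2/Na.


Step 1: Majority hole concentration p ≈ Na = 1.91e+16 cm^-3
Step 2: n = ni^2 / Na = (1.5e10)^2 / 1.91e+16
Step 3: n = 1.18e+04 cm^-3

1.18e+04


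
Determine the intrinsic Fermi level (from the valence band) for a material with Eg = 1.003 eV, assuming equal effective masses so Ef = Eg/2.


Step 1: For an intrinsic semiconductor, the Fermi level sits at midgap.
Step 2: Ef = Eg / 2 = 1.003 / 2 = 0.5015 eV

0.5015


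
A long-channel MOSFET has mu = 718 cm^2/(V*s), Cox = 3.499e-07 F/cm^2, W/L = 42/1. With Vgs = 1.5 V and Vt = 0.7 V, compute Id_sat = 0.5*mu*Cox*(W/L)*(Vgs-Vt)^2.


Step 1: Overdrive voltage Vov = Vgs - Vt = 1.5 - 0.7 = 0.8 V
Step 2: W/L = 42/1 = 42
Step 3: Id = 0.5 * 718 * 3.499e-07 * 42 * 0.8^2
Step 4: Id = 3.38e-03 A

3.38e-03


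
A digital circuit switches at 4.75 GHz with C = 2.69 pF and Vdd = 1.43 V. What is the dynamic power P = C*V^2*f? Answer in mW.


Step 1: V^2 = 1.43^2 = 2.0449 V^2
Step 2: P = C*V^2*f = 2.69e-12 F * 2.0449 * 4.75e9 Hz
Step 3: P = 2.612870975e-02 W
Step 4: P = 26.129 mW

26.129


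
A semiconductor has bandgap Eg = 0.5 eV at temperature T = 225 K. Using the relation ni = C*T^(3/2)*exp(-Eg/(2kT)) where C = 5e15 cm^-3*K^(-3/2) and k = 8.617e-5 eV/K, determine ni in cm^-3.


Step 1: Compute kT = 8.617e-5 * 225 = 0.01938825 eV
Step 2: Exponent = -Eg/(2kT) = -0.5/(2*0.01938825) = -12.89441
Step 3: T^(3/2) = 225^1.5 = 3375.00
Step 4: ni = 5e15 * 3375.00 * exp(-12.89441) = 4.24e+13 cm^-3

4.24e+13


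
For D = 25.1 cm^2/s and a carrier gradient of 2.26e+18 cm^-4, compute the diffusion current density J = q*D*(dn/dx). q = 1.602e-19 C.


Step 1: J = q * D * (dn/dx)
Step 2: J = 1.602e-19 * 25.1 * 2.26e+18
Step 3: J = 9.09e+00 A/cm^2

9.09e+00


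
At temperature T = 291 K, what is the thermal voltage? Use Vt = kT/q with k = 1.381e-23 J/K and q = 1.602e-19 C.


Step 1: kT = 1.381e-23 * 291 = 4.01871e-21 J
Step 2: Vt = kT/q = 4.01871e-21 / 1.602e-19
Step 3: Vt = 0.02509 V

0.02509


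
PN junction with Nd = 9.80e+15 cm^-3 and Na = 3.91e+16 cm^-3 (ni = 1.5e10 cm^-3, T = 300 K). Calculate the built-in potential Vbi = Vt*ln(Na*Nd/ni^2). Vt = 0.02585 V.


Step 1: Compute Na*Nd/ni^2 = 3.91e+16 * 9.80e+15 / (1.5e10)^2 = 1.7030e+12
Step 2: ln(1.7030e+12) = 28.1634
Step 3: Vbi = 0.02585 * 28.1634 = 0.728 V

0.728


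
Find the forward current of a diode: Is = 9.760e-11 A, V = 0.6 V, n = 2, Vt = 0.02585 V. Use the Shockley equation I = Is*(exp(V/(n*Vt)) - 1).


Step 1: V/(n*Vt) = 0.6/(2*0.02585) = 11.6054
Step 2: exp(11.6054) = 1.0969e+05
Step 3: I = 9.760e-11 * (1.0969e+05 - 1) = 1.07e-05 A

1.07e-05


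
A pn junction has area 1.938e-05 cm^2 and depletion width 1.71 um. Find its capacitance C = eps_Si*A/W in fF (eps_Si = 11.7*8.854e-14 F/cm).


Step 1: eps_Si = 11.7 * 8.854e-14 = 1.035918e-12 F/cm
Step 2: W in cm = 1.71 * 1e-4 = 1.71e-04 cm
Step 3: C = 1.035918e-12 * 1.938e-05 / 1.71e-04 = 1.174040e-13 F
Step 4: C = 117.4 fF

117.4


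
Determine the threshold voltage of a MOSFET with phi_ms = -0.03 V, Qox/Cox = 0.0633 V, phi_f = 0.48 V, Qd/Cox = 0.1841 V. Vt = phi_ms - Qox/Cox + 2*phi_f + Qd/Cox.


Step 1: Vt = phi_ms - Qox/Cox + 2*phi_f + Qd/Cox
Step 2: Vt = -0.03 - 0.0633 + 2*0.48 + 0.1841
Step 3: Vt = -0.03 - 0.0633 + 0.96 + 0.1841
Step 4: Vt = 1.0508 V

1.0508


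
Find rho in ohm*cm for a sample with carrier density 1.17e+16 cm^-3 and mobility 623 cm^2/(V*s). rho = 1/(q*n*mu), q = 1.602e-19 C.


Step 1: sigma = q * n * mu = 1.602e-19 * 1.17e+16 * 623 = 1.16771e+00 S/cm
Step 2: rho = 1 / sigma = 1 / 1.16771e+00 = 0.8564 ohm*cm

0.8564


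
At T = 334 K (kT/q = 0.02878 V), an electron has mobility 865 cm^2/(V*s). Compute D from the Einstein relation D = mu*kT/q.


Step 1: D = mu * (kT/q)
Step 2: D = 865 * 0.02878
Step 3: D = 24.89 cm^2/s

24.89


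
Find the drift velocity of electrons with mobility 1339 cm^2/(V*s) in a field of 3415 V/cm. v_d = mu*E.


Step 1: v_d = mu * E
Step 2: v_d = 1339 * 3415 = 4572685
Step 3: v_d = 4.57e+06 cm/s

4.57e+06


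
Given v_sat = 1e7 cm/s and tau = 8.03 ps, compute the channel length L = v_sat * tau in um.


Step 1: tau in seconds = 8.03 ps * 1e-12 = 8.0300e-12 s
Step 2: L = v_sat * tau = 1e7 * 8.0300e-12 = 8.0300e-05 cm
Step 3: L in um = 8.0300e-05 * 1e4 = 0.803 um

0.803


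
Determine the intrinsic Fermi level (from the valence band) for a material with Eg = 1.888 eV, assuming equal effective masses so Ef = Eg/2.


Step 1: For an intrinsic semiconductor, the Fermi level sits at midgap.
Step 2: Ef = Eg / 2 = 1.888 / 2 = 0.944 eV

0.944


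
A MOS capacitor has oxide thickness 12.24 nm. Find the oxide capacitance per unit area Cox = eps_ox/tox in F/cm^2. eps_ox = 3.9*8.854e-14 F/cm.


Step 1: eps_ox = 3.9 * 8.854e-14 = 3.45306e-13 F/cm
Step 2: tox in cm = 12.24 nm * 1e-7 = 1.2240e-06 cm
Step 3: Cox = 3.45306e-13 / 1.2240e-06 = 2.82e-07 F/cm^2

2.82e-07


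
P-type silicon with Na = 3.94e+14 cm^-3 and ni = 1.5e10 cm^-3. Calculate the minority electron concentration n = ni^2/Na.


Step 1: Majority hole concentration p ≈ Na = 3.94e+14 cm^-3
Step 2: n = ni^2 / Na = (1.5e10)^2 / 3.94e+14
Step 3: n = 5.71e+05 cm^-3

5.71e+05


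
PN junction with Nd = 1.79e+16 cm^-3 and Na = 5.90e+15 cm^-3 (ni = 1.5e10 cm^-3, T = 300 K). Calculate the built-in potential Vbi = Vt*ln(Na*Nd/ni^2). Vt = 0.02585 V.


Step 1: Compute Na*Nd/ni^2 = 5.90e+15 * 1.79e+16 / (1.5e10)^2 = 4.6938e+11
Step 2: ln(4.6938e+11) = 26.8747
Step 3: Vbi = 0.02585 * 26.8747 = 0.695 V

0.695


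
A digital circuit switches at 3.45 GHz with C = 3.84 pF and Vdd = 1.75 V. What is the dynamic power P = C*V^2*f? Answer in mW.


Step 1: V^2 = 1.75^2 = 3.0625 V^2
Step 2: P = C*V^2*f = 3.84e-12 F * 3.0625 * 3.45e9 Hz
Step 3: P = 4.0572e-02 W
Step 4: P = 40.572 mW

40.572


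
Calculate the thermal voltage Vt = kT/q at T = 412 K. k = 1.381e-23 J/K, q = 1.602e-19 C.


Step 1: kT = 1.381e-23 * 412 = 5.68972e-21 J
Step 2: Vt = kT/q = 5.68972e-21 / 1.602e-19
Step 3: Vt = 0.03552 V

0.03552


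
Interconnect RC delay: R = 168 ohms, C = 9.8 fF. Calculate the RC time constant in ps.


Step 1: tau = R * C
Step 2: tau = 168 * 9.8 fF = 168 * 9.8e-15 F
Step 3: tau = 1.6464e-12 s = 1.6464 ps

1.6464


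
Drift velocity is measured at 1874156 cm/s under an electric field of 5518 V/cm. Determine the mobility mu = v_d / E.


Step 1: mu = v_d / E
Step 2: mu = 1874156 / 5518
Step 3: mu = 339.64 cm^2/(V*s)

339.64


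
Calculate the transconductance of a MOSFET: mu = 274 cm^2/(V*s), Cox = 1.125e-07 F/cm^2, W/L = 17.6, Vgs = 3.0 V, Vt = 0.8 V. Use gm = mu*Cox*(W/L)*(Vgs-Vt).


Step 1: Vov = Vgs - Vt = 3.0 - 0.8 = 2.2 V
Step 2: gm = mu * Cox * (W/L) * Vov
Step 3: gm = 274 * 1.125e-07 * 17.6 * 2.2 = 1.19e-03 S

1.19e-03


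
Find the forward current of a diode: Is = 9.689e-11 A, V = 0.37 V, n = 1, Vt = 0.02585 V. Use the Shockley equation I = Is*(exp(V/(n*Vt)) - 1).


Step 1: V/(n*Vt) = 0.37/(1*0.02585) = 14.3133
Step 2: exp(14.3133) = 1.6451e+06
Step 3: I = 9.689e-11 * (1.6451e+06 - 1) = 1.59e-04 A

1.59e-04


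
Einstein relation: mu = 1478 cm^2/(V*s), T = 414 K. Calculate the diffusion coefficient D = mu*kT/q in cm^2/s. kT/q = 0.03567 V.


Step 1: D = mu * (kT/q)
Step 2: D = 1478 * 0.03567
Step 3: D = 52.72 cm^2/s

52.72


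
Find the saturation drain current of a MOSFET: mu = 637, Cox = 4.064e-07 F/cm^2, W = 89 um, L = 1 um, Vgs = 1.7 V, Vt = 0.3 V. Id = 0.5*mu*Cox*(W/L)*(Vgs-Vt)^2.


Step 1: Overdrive voltage Vov = Vgs - Vt = 1.7 - 0.3 = 1.4 V
Step 2: W/L = 89/1 = 89
Step 3: Id = 0.5 * 637 * 4.064e-07 * 89 * 1.4^2
Step 4: Id = 2.26e-02 A

2.26e-02


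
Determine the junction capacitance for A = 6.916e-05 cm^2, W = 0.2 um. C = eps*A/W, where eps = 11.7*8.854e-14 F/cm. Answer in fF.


Step 1: eps_Si = 11.7 * 8.854e-14 = 1.035918e-12 F/cm
Step 2: W in cm = 0.2 * 1e-4 = 2.00e-05 cm
Step 3: C = 1.035918e-12 * 6.916e-05 / 2.00e-05 = 3.582204e-12 F
Step 4: C = 3582.2 fF

3582.2


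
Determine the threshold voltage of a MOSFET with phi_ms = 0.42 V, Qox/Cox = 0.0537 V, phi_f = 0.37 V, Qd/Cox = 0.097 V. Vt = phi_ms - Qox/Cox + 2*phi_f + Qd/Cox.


Step 1: Vt = phi_ms - Qox/Cox + 2*phi_f + Qd/Cox
Step 2: Vt = 0.42 - 0.0537 + 2*0.37 + 0.097
Step 3: Vt = 0.42 - 0.0537 + 0.74 + 0.097
Step 4: Vt = 1.2033 V

1.2033


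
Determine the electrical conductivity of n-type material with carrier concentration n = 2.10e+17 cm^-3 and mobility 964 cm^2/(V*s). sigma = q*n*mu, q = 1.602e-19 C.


Step 1: sigma = q * n * mu
Step 2: sigma = 1.602e-19 * 2.10e+17 * 964
Step 3: sigma = 3.243e+01 S/cm

3.243e+01


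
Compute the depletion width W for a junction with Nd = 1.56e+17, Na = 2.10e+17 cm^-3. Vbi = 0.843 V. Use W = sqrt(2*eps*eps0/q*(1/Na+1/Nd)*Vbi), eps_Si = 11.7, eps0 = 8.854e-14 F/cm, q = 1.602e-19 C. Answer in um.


Step 1: 1/Na + 1/Nd = 1/2.10e+17 + 1/1.56e+17 = 1.11722e-17
Step 2: 2*eps*eps0/q = 2*11.7*8.854e-14/1.602e-19 = 1.293281e+07
Step 3: W^2 = 1.293281e+07 * 1.11722e-17 * 0.843 = 1.21803e-10
Step 4: W = sqrt(1.21803e-10) = 1.104e-05 cm = 0.1104 um

0.1104


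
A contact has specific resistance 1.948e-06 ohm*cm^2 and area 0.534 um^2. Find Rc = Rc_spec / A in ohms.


Step 1: Convert area to cm^2: 0.534 um^2 = 5.3400e-09 cm^2
Step 2: Rc = Rc_spec / A = 1.948e-06 / 5.3400e-09
Step 3: Rc = 3.65e+02 ohms

3.65e+02


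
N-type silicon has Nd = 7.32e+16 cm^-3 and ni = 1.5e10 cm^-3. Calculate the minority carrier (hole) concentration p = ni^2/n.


Step 1: Since Nd >> ni, n ≈ Nd = 7.32e+16 cm^-3
Step 2: p = ni^2 / n = (1.5e10)^2 / 7.32e+16
Step 3: p = 2.25e20 / 7.32e+16 = 3.07e+03 cm^-3

3.07e+03


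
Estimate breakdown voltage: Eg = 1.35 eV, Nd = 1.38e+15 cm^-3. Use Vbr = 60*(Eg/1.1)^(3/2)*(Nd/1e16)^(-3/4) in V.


Step 1: Eg/1.1 = 1.35/1.1 = 1.227273
Step 2: (Eg/1.1)^1.5 = 1.227273^1.5 = 1.359602
Step 3: (Nd/1e16)^(-0.75) = (0.138)^(-0.75) = 4.416627
Step 4: Vbr = 60 * 1.359602 * 4.416627 = 360.3 V

360.3


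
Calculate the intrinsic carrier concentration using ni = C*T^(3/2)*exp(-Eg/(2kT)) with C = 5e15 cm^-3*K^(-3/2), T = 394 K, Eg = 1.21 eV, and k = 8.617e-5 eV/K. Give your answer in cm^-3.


Step 1: Compute kT = 8.617e-5 * 394 = 0.03395098 eV
Step 2: Exponent = -Eg/(2kT) = -1.21/(2*0.03395098) = -17.81981
Step 3: T^(3/2) = 394^1.5 = 7820.68
Step 4: ni = 5e15 * 7820.68 * exp(-17.81981) = 7.13e+11 cm^-3

7.13e+11


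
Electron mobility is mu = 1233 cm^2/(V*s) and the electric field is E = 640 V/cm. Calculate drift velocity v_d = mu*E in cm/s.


Step 1: v_d = mu * E
Step 2: v_d = 1233 * 640 = 789120
Step 3: v_d = 7.89e+05 cm/s

7.89e+05


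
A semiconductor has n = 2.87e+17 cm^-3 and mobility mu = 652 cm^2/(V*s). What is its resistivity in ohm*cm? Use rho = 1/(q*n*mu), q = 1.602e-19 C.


Step 1: sigma = q * n * mu = 1.602e-19 * 2.87e+17 * 652 = 2.99773e+01 S/cm
Step 2: rho = 1 / sigma = 1 / 2.99773e+01 = 0.03336 ohm*cm

0.03336


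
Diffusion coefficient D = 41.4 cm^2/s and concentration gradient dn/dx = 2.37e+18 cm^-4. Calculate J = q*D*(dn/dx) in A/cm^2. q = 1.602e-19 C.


Step 1: J = q * D * (dn/dx)
Step 2: J = 1.602e-19 * 41.4 * 2.37e+18
Step 3: J = 1.57e+01 A/cm^2

1.57e+01


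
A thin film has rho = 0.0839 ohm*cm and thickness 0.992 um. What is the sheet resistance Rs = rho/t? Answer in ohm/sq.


Step 1: Convert thickness to cm: t = 0.992 um = 9.9200e-05 cm
Step 2: Rs = rho / t = 0.0839 / 9.9200e-05
Step 3: Rs = 845.8 ohm/sq

845.8


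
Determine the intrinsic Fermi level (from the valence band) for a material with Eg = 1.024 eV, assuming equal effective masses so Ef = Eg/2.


Step 1: For an intrinsic semiconductor, the Fermi level sits at midgap.
Step 2: Ef = Eg / 2 = 1.024 / 2 = 0.512 eV

0.512


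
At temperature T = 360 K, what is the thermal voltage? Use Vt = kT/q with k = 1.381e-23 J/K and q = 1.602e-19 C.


Step 1: kT = 1.381e-23 * 360 = 4.9716e-21 J
Step 2: Vt = kT/q = 4.9716e-21 / 1.602e-19
Step 3: Vt = 0.03103 V

0.03103


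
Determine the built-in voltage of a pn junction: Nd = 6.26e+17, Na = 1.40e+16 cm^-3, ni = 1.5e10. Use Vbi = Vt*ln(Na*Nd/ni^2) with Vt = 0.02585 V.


Step 1: Compute Na*Nd/ni^2 = 1.40e+16 * 6.26e+17 / (1.5e10)^2 = 3.8951e+13
Step 2: ln(3.8951e+13) = 31.2933
Step 3: Vbi = 0.02585 * 31.2933 = 0.809 V

0.809


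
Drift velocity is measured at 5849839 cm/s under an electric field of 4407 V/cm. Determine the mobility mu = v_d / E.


Step 1: mu = v_d / E
Step 2: mu = 5849839 / 4407
Step 3: mu = 1327.4 cm^2/(V*s)

1327.4


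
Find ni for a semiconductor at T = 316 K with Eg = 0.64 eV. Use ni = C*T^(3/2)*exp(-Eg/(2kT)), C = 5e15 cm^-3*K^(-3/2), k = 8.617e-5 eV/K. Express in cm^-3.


Step 1: Compute kT = 8.617e-5 * 316 = 0.02722972 eV
Step 2: Exponent = -Eg/(2kT) = -0.64/(2*0.02722972) = -11.75187
Step 3: T^(3/2) = 316^1.5 = 5617.34
Step 4: ni = 5e15 * 5617.34 * exp(-11.75187) = 2.21e+14 cm^-3

2.21e+14


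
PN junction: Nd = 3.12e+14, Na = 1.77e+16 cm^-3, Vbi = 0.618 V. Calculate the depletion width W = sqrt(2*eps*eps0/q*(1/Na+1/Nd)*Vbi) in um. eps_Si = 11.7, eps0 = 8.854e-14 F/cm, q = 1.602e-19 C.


Step 1: 1/Na + 1/Nd = 1/1.77e+16 + 1/3.12e+14 = 3.26163e-15
Step 2: 2*eps*eps0/q = 2*11.7*8.854e-14/1.602e-19 = 1.293281e+07
Step 3: W^2 = 1.293281e+07 * 3.26163e-15 * 0.618 = 2.60685e-08
Step 4: W = sqrt(2.60685e-08) = 1.615e-04 cm = 1.615 um

1.615


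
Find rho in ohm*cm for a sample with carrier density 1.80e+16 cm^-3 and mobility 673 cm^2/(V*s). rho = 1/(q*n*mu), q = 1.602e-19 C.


Step 1: sigma = q * n * mu = 1.602e-19 * 1.80e+16 * 673 = 1.94066e+00 S/cm
Step 2: rho = 1 / sigma = 1 / 1.94066e+00 = 0.5153 ohm*cm

0.5153


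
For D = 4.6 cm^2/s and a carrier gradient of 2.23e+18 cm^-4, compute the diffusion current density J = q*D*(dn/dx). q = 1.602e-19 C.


Step 1: J = q * D * (dn/dx)
Step 2: J = 1.602e-19 * 4.6 * 2.23e+18
Step 3: J = 1.64e+00 A/cm^2

1.64e+00


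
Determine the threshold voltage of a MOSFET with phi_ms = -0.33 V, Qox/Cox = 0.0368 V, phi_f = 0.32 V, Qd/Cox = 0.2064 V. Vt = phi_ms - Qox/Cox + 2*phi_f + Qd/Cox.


Step 1: Vt = phi_ms - Qox/Cox + 2*phi_f + Qd/Cox
Step 2: Vt = -0.33 - 0.0368 + 2*0.32 + 0.2064
Step 3: Vt = -0.33 - 0.0368 + 0.64 + 0.2064
Step 4: Vt = 0.4796 V

0.4796


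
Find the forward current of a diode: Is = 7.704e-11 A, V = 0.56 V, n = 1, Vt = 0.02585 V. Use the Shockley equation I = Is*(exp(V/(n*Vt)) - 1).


Step 1: V/(n*Vt) = 0.56/(1*0.02585) = 21.6634
Step 2: exp(21.6634) = 2.5603e+09
Step 3: I = 7.704e-11 * (2.5603e+09 - 1) = 1.97e-01 A

1.97e-01


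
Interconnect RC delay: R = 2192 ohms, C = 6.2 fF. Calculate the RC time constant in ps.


Step 1: tau = R * C
Step 2: tau = 2192 * 6.2 fF = 2192 * 6.2e-15 F
Step 3: tau = 1.35904e-11 s = 13.5904 ps

13.5904


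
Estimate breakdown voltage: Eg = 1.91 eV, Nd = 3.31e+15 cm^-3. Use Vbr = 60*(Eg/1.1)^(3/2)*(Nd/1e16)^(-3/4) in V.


Step 1: Eg/1.1 = 1.91/1.1 = 1.736364
Step 2: (Eg/1.1)^1.5 = 1.736364^1.5 = 2.288027
Step 3: (Nd/1e16)^(-0.75) = (0.331)^(-0.75) = 2.291548
Step 4: Vbr = 60 * 2.288027 * 2.291548 = 314.6 V

314.6


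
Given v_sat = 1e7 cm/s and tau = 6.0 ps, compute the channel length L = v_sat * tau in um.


Step 1: tau in seconds = 6.0 ps * 1e-12 = 6.0000e-12 s
Step 2: L = v_sat * tau = 1e7 * 6.0000e-12 = 6.0000e-05 cm
Step 3: L in um = 6.0000e-05 * 1e4 = 0.6 um

0.6


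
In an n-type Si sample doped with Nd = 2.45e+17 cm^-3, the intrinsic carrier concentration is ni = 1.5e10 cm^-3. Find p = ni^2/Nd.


Step 1: Since Nd >> ni, n ≈ Nd = 2.45e+17 cm^-3
Step 2: p = ni^2 / n = (1.5e10)^2 / 2.45e+17
Step 3: p = 2.25e20 / 2.45e+17 = 9.18e+02 cm^-3

9.18e+02


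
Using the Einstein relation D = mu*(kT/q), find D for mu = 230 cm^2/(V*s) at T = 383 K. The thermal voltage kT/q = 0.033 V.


Step 1: D = mu * (kT/q)
Step 2: D = 230 * 0.033
Step 3: D = 7.59 cm^2/s

7.59


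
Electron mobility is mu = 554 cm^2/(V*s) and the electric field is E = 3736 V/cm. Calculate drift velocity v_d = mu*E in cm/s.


Step 1: v_d = mu * E
Step 2: v_d = 554 * 3736 = 2069744
Step 3: v_d = 2.07e+06 cm/s

2.07e+06


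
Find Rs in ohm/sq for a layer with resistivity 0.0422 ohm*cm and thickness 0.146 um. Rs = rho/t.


Step 1: Convert thickness to cm: t = 0.146 um = 1.4600e-05 cm
Step 2: Rs = rho / t = 0.0422 / 1.4600e-05
Step 3: Rs = 2890.4 ohm/sq

2890.4


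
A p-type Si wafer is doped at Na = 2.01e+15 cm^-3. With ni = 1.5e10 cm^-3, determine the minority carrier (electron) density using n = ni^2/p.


Step 1: Majority hole concentration p ≈ Na = 2.01e+15 cm^-3
Step 2: n = ni^2 / Na = (1.5e10)^2 / 2.01e+15
Step 3: n = 1.12e+05 cm^-3

1.12e+05


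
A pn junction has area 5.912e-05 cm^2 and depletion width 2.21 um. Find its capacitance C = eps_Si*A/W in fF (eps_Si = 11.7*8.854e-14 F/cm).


Step 1: eps_Si = 11.7 * 8.854e-14 = 1.035918e-12 F/cm
Step 2: W in cm = 2.21 * 1e-4 = 2.21e-04 cm
Step 3: C = 1.035918e-12 * 5.912e-05 / 2.21e-04 = 2.771198e-13 F
Step 4: C = 277.12 fF

277.12


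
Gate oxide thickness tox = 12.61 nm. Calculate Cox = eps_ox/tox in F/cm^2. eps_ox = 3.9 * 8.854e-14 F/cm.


Step 1: eps_ox = 3.9 * 8.854e-14 = 3.45306e-13 F/cm
Step 2: tox in cm = 12.61 nm * 1e-7 = 1.2610e-06 cm
Step 3: Cox = 3.45306e-13 / 1.2610e-06 = 2.74e-07 F/cm^2

2.74e-07


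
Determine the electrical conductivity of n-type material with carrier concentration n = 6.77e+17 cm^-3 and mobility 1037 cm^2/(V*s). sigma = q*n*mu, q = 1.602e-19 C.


Step 1: sigma = q * n * mu
Step 2: sigma = 1.602e-19 * 6.77e+17 * 1037
Step 3: sigma = 1.125e+02 S/cm

1.125e+02


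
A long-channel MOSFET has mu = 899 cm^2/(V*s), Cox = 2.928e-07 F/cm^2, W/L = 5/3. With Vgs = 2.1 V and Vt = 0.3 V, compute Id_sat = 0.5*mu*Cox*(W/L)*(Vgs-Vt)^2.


Step 1: Overdrive voltage Vov = Vgs - Vt = 2.1 - 0.3 = 1.8 V
Step 2: W/L = 5/3 = 1.66667
Step 3: Id = 0.5 * 899 * 2.928e-07 * 1.66667 * 1.8^2
Step 4: Id = 7.11e-04 A

7.11e-04


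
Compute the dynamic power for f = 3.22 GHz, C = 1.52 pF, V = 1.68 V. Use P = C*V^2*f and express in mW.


Step 1: V^2 = 1.68^2 = 2.8224 V^2
Step 2: P = C*V^2*f = 1.52e-12 F * 2.8224 * 3.22e9 Hz
Step 3: P = 1.381395456e-02 W
Step 4: P = 13.814 mW

13.814


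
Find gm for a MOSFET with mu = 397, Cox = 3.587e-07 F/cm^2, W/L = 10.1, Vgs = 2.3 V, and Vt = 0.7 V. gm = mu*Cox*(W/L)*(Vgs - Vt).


Step 1: Vov = Vgs - Vt = 2.3 - 0.7 = 1.6 V
Step 2: gm = mu * Cox * (W/L) * Vov
Step 3: gm = 397 * 3.587e-07 * 10.1 * 1.6 = 2.30e-03 S

2.30e-03


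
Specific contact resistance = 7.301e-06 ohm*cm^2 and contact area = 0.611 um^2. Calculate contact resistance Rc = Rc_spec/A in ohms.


Step 1: Convert area to cm^2: 0.611 um^2 = 6.1100e-09 cm^2
Step 2: Rc = Rc_spec / A = 7.301e-06 / 6.1100e-09
Step 3: Rc = 1.19e+03 ohms

1.19e+03


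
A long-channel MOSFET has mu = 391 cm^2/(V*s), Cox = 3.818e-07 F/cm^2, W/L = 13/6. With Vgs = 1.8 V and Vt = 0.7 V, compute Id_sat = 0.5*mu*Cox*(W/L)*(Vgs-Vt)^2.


Step 1: Overdrive voltage Vov = Vgs - Vt = 1.8 - 0.7 = 1.1 V
Step 2: W/L = 13/6 = 2.16667
Step 3: Id = 0.5 * 391 * 3.818e-07 * 2.16667 * 1.1^2
Step 4: Id = 1.96e-04 A

1.96e-04


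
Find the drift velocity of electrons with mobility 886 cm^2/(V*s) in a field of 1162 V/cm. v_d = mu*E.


Step 1: v_d = mu * E
Step 2: v_d = 886 * 1162 = 1029532
Step 3: v_d = 1.03e+06 cm/s

1.03e+06


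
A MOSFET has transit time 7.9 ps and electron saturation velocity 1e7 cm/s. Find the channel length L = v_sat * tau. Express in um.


Step 1: tau in seconds = 7.9 ps * 1e-12 = 7.9000e-12 s
Step 2: L = v_sat * tau = 1e7 * 7.9000e-12 = 7.9000e-05 cm
Step 3: L in um = 7.9000e-05 * 1e4 = 0.79 um

0.79


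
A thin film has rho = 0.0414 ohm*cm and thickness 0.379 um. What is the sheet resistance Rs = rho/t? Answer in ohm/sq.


Step 1: Convert thickness to cm: t = 0.379 um = 3.7900e-05 cm
Step 2: Rs = rho / t = 0.0414 / 3.7900e-05
Step 3: Rs = 1092.3 ohm/sq

1092.3


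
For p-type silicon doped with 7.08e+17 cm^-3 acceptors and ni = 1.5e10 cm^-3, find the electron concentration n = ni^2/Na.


Step 1: Majority hole concentration p ≈ Na = 7.08e+17 cm^-3
Step 2: n = ni^2 / Na = (1.5e10)^2 / 7.08e+17
Step 3: n = 3.18e+02 cm^-3

3.18e+02


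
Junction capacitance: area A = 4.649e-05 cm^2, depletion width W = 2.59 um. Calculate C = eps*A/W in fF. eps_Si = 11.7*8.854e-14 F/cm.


Step 1: eps_Si = 11.7 * 8.854e-14 = 1.035918e-12 F/cm
Step 2: W in cm = 2.59 * 1e-4 = 2.59e-04 cm
Step 3: C = 1.035918e-12 * 4.649e-05 / 2.59e-04 = 1.859453e-13 F
Step 4: C = 185.95 fF

185.95


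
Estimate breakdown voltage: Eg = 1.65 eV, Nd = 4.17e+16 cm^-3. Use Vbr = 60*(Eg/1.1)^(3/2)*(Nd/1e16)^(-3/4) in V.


Step 1: Eg/1.1 = 1.65/1.1 = 1.500000
Step 2: (Eg/1.1)^1.5 = 1.500000^1.5 = 1.837117
Step 3: (Nd/1e16)^(-0.75) = (4.17)^(-0.75) = 0.342687
Step 4: Vbr = 60 * 1.837117 * 0.342687 = 37.8 V

37.8


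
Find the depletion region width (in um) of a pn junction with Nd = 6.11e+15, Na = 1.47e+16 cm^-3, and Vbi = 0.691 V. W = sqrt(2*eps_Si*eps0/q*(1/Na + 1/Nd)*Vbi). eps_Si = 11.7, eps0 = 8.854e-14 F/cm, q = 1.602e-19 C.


Step 1: 1/Na + 1/Nd = 1/1.47e+16 + 1/6.11e+15 = 2.31693e-16
Step 2: 2*eps*eps0/q = 2*11.7*8.854e-14/1.602e-19 = 1.293281e+07
Step 3: W^2 = 1.293281e+07 * 2.31693e-16 * 0.691 = 2.07054e-09
Step 4: W = sqrt(2.07054e-09) = 4.550e-05 cm = 0.455 um

0.455


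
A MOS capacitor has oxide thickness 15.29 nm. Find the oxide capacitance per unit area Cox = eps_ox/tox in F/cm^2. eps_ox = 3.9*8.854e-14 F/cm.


Step 1: eps_ox = 3.9 * 8.854e-14 = 3.45306e-13 F/cm
Step 2: tox in cm = 15.29 nm * 1e-7 = 1.5290e-06 cm
Step 3: Cox = 3.45306e-13 / 1.5290e-06 = 2.26e-07 F/cm^2

2.26e-07


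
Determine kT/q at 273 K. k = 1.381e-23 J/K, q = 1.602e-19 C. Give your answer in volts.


Step 1: kT = 1.381e-23 * 273 = 3.77013e-21 J
Step 2: Vt = kT/q = 3.77013e-21 / 1.602e-19
Step 3: Vt = 0.02353 V

0.02353


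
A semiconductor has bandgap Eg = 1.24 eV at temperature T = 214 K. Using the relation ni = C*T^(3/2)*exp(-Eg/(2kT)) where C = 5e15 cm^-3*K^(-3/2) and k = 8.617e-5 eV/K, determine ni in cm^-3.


Step 1: Compute kT = 8.617e-5 * 214 = 0.01844038 eV
Step 2: Exponent = -Eg/(2kT) = -1.24/(2*0.01844038) = -33.62187
Step 3: T^(3/2) = 214^1.5 = 3130.55
Step 4: ni = 5e15 * 3130.55 * exp(-33.62187) = 3.92e+04 cm^-3

3.92e+04


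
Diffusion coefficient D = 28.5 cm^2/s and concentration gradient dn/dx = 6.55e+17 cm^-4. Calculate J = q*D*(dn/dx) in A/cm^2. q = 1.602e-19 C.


Step 1: J = q * D * (dn/dx)
Step 2: J = 1.602e-19 * 28.5 * 6.55e+17
Step 3: J = 2.99e+00 A/cm^2

2.99e+00


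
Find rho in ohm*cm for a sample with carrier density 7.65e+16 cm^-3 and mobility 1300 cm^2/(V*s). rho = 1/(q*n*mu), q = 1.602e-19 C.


Step 1: sigma = q * n * mu = 1.602e-19 * 7.65e+16 * 1300 = 1.59319e+01 S/cm
Step 2: rho = 1 / sigma = 1 / 1.59319e+01 = 0.06277 ohm*cm

0.06277


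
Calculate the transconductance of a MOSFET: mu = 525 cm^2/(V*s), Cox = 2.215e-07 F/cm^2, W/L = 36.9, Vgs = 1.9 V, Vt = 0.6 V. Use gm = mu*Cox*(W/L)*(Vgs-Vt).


Step 1: Vov = Vgs - Vt = 1.9 - 0.6 = 1.3 V
Step 2: gm = mu * Cox * (W/L) * Vov
Step 3: gm = 525 * 2.215e-07 * 36.9 * 1.3 = 5.58e-03 S

5.58e-03


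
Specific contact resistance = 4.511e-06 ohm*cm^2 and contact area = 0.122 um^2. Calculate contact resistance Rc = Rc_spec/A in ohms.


Step 1: Convert area to cm^2: 0.122 um^2 = 1.2200e-09 cm^2
Step 2: Rc = Rc_spec / A = 4.511e-06 / 1.2200e-09
Step 3: Rc = 3.70e+03 ohms

3.70e+03


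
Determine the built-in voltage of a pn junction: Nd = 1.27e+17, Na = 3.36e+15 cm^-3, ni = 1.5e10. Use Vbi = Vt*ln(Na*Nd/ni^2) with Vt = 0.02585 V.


Step 1: Compute Na*Nd/ni^2 = 3.36e+15 * 1.27e+17 / (1.5e10)^2 = 1.8965e+12
Step 2: ln(1.8965e+12) = 28.2710
Step 3: Vbi = 0.02585 * 28.2710 = 0.731 V

0.731


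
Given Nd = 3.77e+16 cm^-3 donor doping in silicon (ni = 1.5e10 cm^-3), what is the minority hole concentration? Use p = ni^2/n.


Step 1: Since Nd >> ni, n ≈ Nd = 3.77e+16 cm^-3
Step 2: p = ni^2 / n = (1.5e10)^2 / 3.77e+16
Step 3: p = 2.25e20 / 3.77e+16 = 5.97e+03 cm^-3

5.97e+03


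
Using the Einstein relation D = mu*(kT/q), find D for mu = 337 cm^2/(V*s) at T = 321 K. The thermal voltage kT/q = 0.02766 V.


Step 1: D = mu * (kT/q)
Step 2: D = 337 * 0.02766
Step 3: D = 9.32 cm^2/s

9.32


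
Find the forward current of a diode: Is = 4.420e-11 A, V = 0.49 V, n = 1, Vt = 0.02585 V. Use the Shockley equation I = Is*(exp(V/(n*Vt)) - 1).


Step 1: V/(n*Vt) = 0.49/(1*0.02585) = 18.9555
Step 2: exp(18.9555) = 1.7071e+08
Step 3: I = 4.420e-11 * (1.7071e+08 - 1) = 7.55e-03 A

7.55e-03


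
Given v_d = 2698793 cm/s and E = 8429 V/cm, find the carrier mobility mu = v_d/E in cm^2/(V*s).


Step 1: mu = v_d / E
Step 2: mu = 2698793 / 8429
Step 3: mu = 320.18 cm^2/(V*s)

320.18


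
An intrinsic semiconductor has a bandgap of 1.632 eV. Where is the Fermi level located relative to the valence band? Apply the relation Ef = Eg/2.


Step 1: For an intrinsic semiconductor, the Fermi level sits at midgap.
Step 2: Ef = Eg / 2 = 1.632 / 2 = 0.816 eV

0.816


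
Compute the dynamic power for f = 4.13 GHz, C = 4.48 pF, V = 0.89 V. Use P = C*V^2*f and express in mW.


Step 1: V^2 = 0.89^2 = 0.7921 V^2
Step 2: P = C*V^2*f = 4.48e-12 F * 0.7921 * 4.13e9 Hz
Step 3: P = 1.465575104e-02 W
Step 4: P = 14.656 mW

14.656


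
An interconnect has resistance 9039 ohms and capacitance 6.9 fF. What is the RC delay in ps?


Step 1: tau = R * C
Step 2: tau = 9039 * 6.9 fF = 9039 * 6.9e-15 F
Step 3: tau = 6.23691e-11 s = 62.3691 ps

62.3691


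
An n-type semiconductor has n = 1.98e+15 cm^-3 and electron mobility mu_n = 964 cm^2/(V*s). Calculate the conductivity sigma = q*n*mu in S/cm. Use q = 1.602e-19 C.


Step 1: sigma = q * n * mu
Step 2: sigma = 1.602e-19 * 1.98e+15 * 964
Step 3: sigma = 3.058e-01 S/cm

3.058e-01


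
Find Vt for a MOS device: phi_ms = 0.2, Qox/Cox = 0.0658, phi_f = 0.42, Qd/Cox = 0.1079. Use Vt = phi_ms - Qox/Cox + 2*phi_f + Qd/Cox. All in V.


Step 1: Vt = phi_ms - Qox/Cox + 2*phi_f + Qd/Cox
Step 2: Vt = 0.2 - 0.0658 + 2*0.42 + 0.1079
Step 3: Vt = 0.2 - 0.0658 + 0.84 + 0.1079
Step 4: Vt = 1.0821 V

1.0821


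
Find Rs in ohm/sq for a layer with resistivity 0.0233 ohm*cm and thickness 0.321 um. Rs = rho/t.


Step 1: Convert thickness to cm: t = 0.321 um = 3.2100e-05 cm
Step 2: Rs = rho / t = 0.0233 / 3.2100e-05
Step 3: Rs = 725.9 ohm/sq

725.9


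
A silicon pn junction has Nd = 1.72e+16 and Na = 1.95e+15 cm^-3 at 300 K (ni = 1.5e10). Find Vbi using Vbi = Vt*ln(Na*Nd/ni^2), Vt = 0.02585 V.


Step 1: Compute Na*Nd/ni^2 = 1.95e+15 * 1.72e+16 / (1.5e10)^2 = 1.4907e+11
Step 2: ln(1.4907e+11) = 25.7277
Step 3: Vbi = 0.02585 * 25.7277 = 0.665 V

0.665


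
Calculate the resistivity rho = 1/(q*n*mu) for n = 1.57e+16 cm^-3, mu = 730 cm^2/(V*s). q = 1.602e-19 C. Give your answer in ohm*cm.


Step 1: sigma = q * n * mu = 1.602e-19 * 1.57e+16 * 730 = 1.83605e+00 S/cm
Step 2: rho = 1 / sigma = 1 / 1.83605e+00 = 0.5446 ohm*cm

0.5446


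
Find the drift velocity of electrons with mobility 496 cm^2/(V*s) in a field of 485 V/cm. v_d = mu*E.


Step 1: v_d = mu * E
Step 2: v_d = 496 * 485 = 240560
Step 3: v_d = 2.41e+05 cm/s

2.41e+05


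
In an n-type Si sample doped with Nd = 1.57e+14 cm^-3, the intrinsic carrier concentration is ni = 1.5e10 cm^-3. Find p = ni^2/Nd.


Step 1: Since Nd >> ni, n ≈ Nd = 1.57e+14 cm^-3
Step 2: p = ni^2 / n = (1.5e10)^2 / 1.57e+14
Step 3: p = 2.25e20 / 1.57e+14 = 1.43e+06 cm^-3

1.43e+06


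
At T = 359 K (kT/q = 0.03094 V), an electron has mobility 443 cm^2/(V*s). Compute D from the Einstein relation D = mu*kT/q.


Step 1: D = mu * (kT/q)
Step 2: D = 443 * 0.03094
Step 3: D = 13.71 cm^2/s

13.71


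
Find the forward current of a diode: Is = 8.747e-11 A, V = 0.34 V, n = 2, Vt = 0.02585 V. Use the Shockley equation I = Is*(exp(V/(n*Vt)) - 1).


Step 1: V/(n*Vt) = 0.34/(2*0.02585) = 6.5764
Step 2: exp(6.5764) = 7.1795e+02
Step 3: I = 8.747e-11 * (7.1795e+02 - 1) = 6.27e-08 A

6.27e-08


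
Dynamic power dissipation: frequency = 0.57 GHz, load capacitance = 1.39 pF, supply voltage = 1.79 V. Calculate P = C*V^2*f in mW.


Step 1: V^2 = 1.79^2 = 3.2041 V^2
Step 2: P = C*V^2*f = 1.39e-12 F * 3.2041 * 0.57e9 Hz
Step 3: P = 2.53860843e-03 W
Step 4: P = 2.539 mW

2.539


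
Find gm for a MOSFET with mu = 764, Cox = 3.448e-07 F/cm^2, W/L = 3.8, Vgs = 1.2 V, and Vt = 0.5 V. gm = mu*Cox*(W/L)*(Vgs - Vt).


Step 1: Vov = Vgs - Vt = 1.2 - 0.5 = 0.7 V
Step 2: gm = mu * Cox * (W/L) * Vov
Step 3: gm = 764 * 3.448e-07 * 3.8 * 0.7 = 7.01e-04 S

7.01e-04


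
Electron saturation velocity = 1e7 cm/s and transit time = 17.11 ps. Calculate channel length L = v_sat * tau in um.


Step 1: tau in seconds = 17.11 ps * 1e-12 = 1.7110e-11 s
Step 2: L = v_sat * tau = 1e7 * 1.7110e-11 = 1.7110e-04 cm
Step 3: L in um = 1.7110e-04 * 1e4 = 1.711 um

1.711


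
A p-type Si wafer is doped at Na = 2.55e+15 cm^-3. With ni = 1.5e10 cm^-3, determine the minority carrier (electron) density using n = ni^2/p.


Step 1: Majority hole concentration p ≈ Na = 2.55e+15 cm^-3
Step 2: n = ni^2 / Na = (1.5e10)^2 / 2.55e+15
Step 3: n = 8.82e+04 cm^-3

8.82e+04


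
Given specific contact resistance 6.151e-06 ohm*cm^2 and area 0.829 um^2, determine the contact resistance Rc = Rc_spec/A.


Step 1: Convert area to cm^2: 0.829 um^2 = 8.2900e-09 cm^2
Step 2: Rc = Rc_spec / A = 6.151e-06 / 8.2900e-09
Step 3: Rc = 7.42e+02 ohms

7.42e+02


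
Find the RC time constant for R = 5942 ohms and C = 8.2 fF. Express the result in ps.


Step 1: tau = R * C
Step 2: tau = 5942 * 8.2 fF = 5942 * 8.2e-15 F
Step 3: tau = 4.87244e-11 s = 48.7244 ps

48.7244


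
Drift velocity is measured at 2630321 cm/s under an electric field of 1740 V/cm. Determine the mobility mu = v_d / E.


Step 1: mu = v_d / E
Step 2: mu = 2630321 / 1740
Step 3: mu = 1511.68 cm^2/(V*s)

1511.68


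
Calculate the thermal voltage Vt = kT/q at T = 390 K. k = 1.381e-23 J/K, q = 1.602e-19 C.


Step 1: kT = 1.381e-23 * 390 = 5.3859e-21 J
Step 2: Vt = kT/q = 5.3859e-21 / 1.602e-19
Step 3: Vt = 0.03362 V

0.03362


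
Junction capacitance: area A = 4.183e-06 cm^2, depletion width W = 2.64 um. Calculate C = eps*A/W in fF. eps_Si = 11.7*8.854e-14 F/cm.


Step 1: eps_Si = 11.7 * 8.854e-14 = 1.035918e-12 F/cm
Step 2: W in cm = 2.64 * 1e-4 = 2.64e-04 cm
Step 3: C = 1.035918e-12 * 4.183e-06 / 2.64e-04 = 1.641381e-14 F
Step 4: C = 16.41 fF

16.41
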